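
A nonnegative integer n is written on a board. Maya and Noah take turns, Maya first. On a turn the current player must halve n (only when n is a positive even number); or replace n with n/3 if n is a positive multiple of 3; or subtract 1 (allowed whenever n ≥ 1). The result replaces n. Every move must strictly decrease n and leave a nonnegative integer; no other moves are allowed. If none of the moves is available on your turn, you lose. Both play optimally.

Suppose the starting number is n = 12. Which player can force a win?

Label each position W (a win for the player to move) or L (a loss). A position with no legal move is L; any other position is W exactly when some move reaches an L, and L when every move reaches a W.
n=0: no move → L
n=1: W (go to 0, an L position)
n=2: L (sole option 1(W) is W)
n=3: W (go to 2, an L position)
n=4: W (go to 2, an L position)
n=5: L (sole option 4(W) is W)
n=6: W (go to 2, an L position)
n=7: L (sole option 6(W) is W)
n=8: W (go to 7, an L position)
n=9: L (options 3(W), 8(W) are all W)
n=10: W (go to 5, an L position)
n=11: L (sole option 10(W) is W)
n=12: W (go to 11, an L position)
From 12 Maya can move to 11, reaching an L position.

Maya wins.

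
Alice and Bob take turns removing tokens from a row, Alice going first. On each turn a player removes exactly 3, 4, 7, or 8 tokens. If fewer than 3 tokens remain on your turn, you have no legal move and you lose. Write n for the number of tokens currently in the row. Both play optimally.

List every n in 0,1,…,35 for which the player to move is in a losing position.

0, 1, 2, 11, 12, 13, 22, 23, 24, 33, 34, 35

Classify positions by backward induction: terminal positions (no move available) are L. From any other position, the mover wins iff some move reaches an L.
n=0: no move → L
n=1: no move → L
n=2: no move → L
n=3: can move to 0, which is L ⇒ W
n=4: can move to 1, which is L ⇒ W
n=5: can move to 2, which is L ⇒ W
n=6: can move to 2, which is L ⇒ W
n=7: can move to 0, which is L ⇒ W
n=8: can move to 1, which is L ⇒ W
n=9: can move to 2, which is L ⇒ W
n=10: can move to 2, which is L ⇒ W
n=11: moves to 8(W), 7(W), 4(W), 3(W); every one is W ⇒ L
n=12: moves to 9(W), 8(W), 5(W), 4(W); every one is W ⇒ L
n=13: moves to 10(W), 9(W), 6(W), 5(W); every one is W ⇒ L
n=14: can move to 11, which is L ⇒ W
n=15: can move to 12, which is L ⇒ W
n=16: can move to 13, which is L ⇒ W
n=17: can move to 13, which is L ⇒ W
n=18: can move to 11, which is L ⇒ W
n=19: can move to 12, which is L ⇒ W
n=20: can move to 13, which is L ⇒ W
n=21: can move to 13, which is L ⇒ W
n=22: moves to 19(W), 18(W), 15(W), 14(W); every one is W ⇒ L
n=23: moves to 20(W), 19(W), 16(W), 15(W); every one is W ⇒ L
n=24: moves to 21(W), 20(W), 17(W), 16(W); every one is W ⇒ L
n=25: can move to 22, which is L ⇒ W
n=26: can move to 23, which is L ⇒ W
n=27: can move to 24, which is L ⇒ W
n=28: can move to 24, which is L ⇒ W
n=29: can move to 22, which is L ⇒ W
n=30: can move to 23, which is L ⇒ W
n=31: can move to 24, which is L ⇒ W
n=32: can move to 24, which is L ⇒ W
n=33: moves to 30(W), 29(W), 26(W), 25(W); every one is W ⇒ L
n=34: moves to 31(W), 30(W), 27(W), 26(W); every one is W ⇒ L
n=35: moves to 32(W), 31(W), 28(W), 27(W); every one is W ⇒ L
Reading off the rows marked L gives the requested list; there are 12 such values of n.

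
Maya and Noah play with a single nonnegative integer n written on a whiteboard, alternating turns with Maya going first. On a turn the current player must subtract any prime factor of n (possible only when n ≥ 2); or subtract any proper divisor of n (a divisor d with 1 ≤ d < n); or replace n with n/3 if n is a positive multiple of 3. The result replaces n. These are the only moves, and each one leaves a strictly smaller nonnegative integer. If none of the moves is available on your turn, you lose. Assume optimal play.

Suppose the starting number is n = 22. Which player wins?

Compute win/loss labels from the base case upward. A position with no move is L. Any other position is W if it can reach an L in one move, else L.
n=0: no move → L
n=1: no move → L
n=2: W (go to 0, an L position)
n=3: W (go to 0, an L position)
n=4: L (options 2(W), 3(W) are all W)
n=5: W (go to 0, an L position)
n=6: W (go to 4, an L position)
n=7: W (go to 0, an L position)
n=8: W (go to 4, an L position)
n=9: L (options 3(W), 6(W), 8(W) are all W)
n=10: W (go to 9, an L position)
n=11: W (go to 0, an L position)
n=12: W (go to 4, an L position)
n=13: W (go to 0, an L position)
n=14: L (options 7(W), 12(W), 13(W) are all W)
n=15: W (go to 14, an L position)
n=16: W (go to 14, an L position)
n=17: W (go to 0, an L position)
n=18: W (go to 9, an L position)
n=19: W (go to 0, an L position)
n=20: L (options 10(W), 15(W), 16(W), 18(W), 19(W) are all W)
n=21: W (go to 14, an L position)
n=22: W (go to 20, an L position)
The starting position 22 is W: Maya should move to 20, handing over an L position.

Maya wins.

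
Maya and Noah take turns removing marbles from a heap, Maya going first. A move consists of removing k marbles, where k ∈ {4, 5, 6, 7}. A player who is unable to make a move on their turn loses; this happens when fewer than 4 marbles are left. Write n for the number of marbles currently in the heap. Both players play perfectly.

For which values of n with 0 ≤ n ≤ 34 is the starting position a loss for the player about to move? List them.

Positions with no move are L. A position that does have a move is losing for the player to move precisely when every available move leads to a winning position for the opponent. Fill in the labels:
n=0: no move → L
n=1: no move → L
n=2: no move → L
n=3: no move → L
n=4: reaches L-position 0 → W
n=5: reaches L-position 1 → W
n=6: reaches L-position 2 → W
n=7: reaches L-position 3 → W
n=8: reaches L-position 3 → W
n=9: reaches L-position 3 → W
n=10: reaches L-position 3 → W
n=11: only reaches 7(W), 6(W), 5(W), 4(W), all W → L
n=12: only reaches 8(W), 7(W), 6(W), 5(W), all W → L
n=13: only reaches 9(W), 8(W), 7(W), 6(W), all W → L
n=14: only reaches 10(W), 9(W), 8(W), 7(W), all W → L
n=15: reaches L-position 11 → W
n=16: reaches L-position 12 → W
n=17: reaches L-position 13 → W
n=18: reaches L-position 14 → W
n=19: reaches L-position 14 → W
n=20: reaches L-position 14 → W
n=21: reaches L-position 14 → W
n=22: only reaches 18(W), 17(W), 16(W), 15(W), all W → L
n=23: only reaches 19(W), 18(W), 17(W), 16(W), all W → L
n=24: only reaches 20(W), 19(W), 18(W), 17(W), all W → L
n=25: only reaches 21(W), 20(W), 19(W), 18(W), all W → L
n=26: reaches L-position 22 → W
n=27: reaches L-position 23 → W
n=28: reaches L-position 24 → W
n=29: reaches L-position 25 → W
n=30: reaches L-position 25 → W
n=31: reaches L-position 25 → W
n=32: reaches L-position 25 → W
n=33: only reaches 29(W), 28(W), 27(W), 26(W), all W → L
n=34: only reaches 30(W), 29(W), 28(W), 27(W), all W → L
Reading off the rows marked L gives the requested list; there are 14 such values of n.

0, 1, 2, 3, 11, 12, 13, 14, 22, 23, 24, 25, 33, 34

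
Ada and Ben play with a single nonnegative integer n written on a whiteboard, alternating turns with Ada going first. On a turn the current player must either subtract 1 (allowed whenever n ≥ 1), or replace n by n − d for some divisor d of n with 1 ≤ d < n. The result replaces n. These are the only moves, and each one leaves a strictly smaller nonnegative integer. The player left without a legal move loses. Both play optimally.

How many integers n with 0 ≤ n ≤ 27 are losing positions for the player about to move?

Compute win/loss labels from the base case upward. A position with no move is L. Any other position is W if it can reach an L in one move, else L.
n=0: no move → L
n=1: →0(L), so W
n=2: →1(W) only, which is W, so L
n=3: →2(L), so W
n=4: →2(L), so W
n=5: →4(W) only, which is W, so L
n=6: →5(L), so W
n=7: →6(W) only, which is W, so L
n=8: →7(L), so W
n=9: →6(W), 8(W) — all W, so L
n=10: →5(L), so W
n=11: →10(W) only, which is W, so L
n=12: →9(L), so W
n=13: →12(W) only, which is W, so L
n=14: →7(L), so W
n=15: →10(W), 12(W), 14(W) — all W, so L
n=16: →15(L), so W
n=17: →16(W) only, which is W, so L
n=18: →9(L), so W
n=19: →18(W) only, which is W, so L
n=20: →15(L), so W
n=21: →14(W), 18(W), 20(W) — all W, so L
n=22: →11(L), so W
n=23: →22(W) only, which is W, so L
n=24: →21(L), so W
n=25: →20(W), 24(W) — all W, so L
n=26: →13(L), so W
n=27: →18(W), 24(W), 26(W) — all W, so L
L entries with 0 ≤ n ≤ 27: n = 0, 2, 5, 7, 9, 11, 13, 15, 17, 19, 21, 23, 25, 27; that makes 14.

14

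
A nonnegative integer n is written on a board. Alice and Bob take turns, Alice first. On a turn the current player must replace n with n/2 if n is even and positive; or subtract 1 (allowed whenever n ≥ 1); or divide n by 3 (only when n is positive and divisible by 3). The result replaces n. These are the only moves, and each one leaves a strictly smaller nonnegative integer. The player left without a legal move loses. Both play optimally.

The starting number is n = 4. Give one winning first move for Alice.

Classify positions by backward induction: terminal positions (no move available) are L. From any other position, the mover wins iff some move reaches an L.
n=0: no move → L
n=1: →0(L), so W
n=2: →1(W) only, which is W, so L
n=3: →2(L), so W
n=4: →2(L), so W
From 4, the L positions reachable in one move are: 2.

Move to 2.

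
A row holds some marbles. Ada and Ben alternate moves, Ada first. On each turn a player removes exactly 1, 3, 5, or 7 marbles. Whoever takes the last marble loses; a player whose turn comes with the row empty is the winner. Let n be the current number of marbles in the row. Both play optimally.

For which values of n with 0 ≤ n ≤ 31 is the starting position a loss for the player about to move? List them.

Compute win/loss labels from the base case upward. A position with no move is W. Any other position is W if it can reach an L in one move, else L.
n=0: no move; the opponent has just taken the last marble and therefore loses → W
n=1: only reaches 0(W), which is W → L
n=2: reaches L-position 1 → W
n=3: only reaches 2(W), 0(W), all W → L
n=4: reaches L-position 3 → W
n=5: only reaches 4(W), 2(W), 0(W), all W → L
n=6: reaches L-position 5 → W
n=7: only reaches 6(W), 4(W), 2(W), 0(W), all W → L
n=8: reaches L-position 7 → W
n=9: only reaches 8(W), 6(W), 4(W), 2(W), all W → L
n=10: reaches L-position 9 → W
n=11: only reaches 10(W), 8(W), 6(W), 4(W), all W → L
n=12: reaches L-position 11 → W
n=13: only reaches 12(W), 10(W), 8(W), 6(W), all W → L
n=14: reaches L-position 13 → W
n=15: only reaches 14(W), 12(W), 10(W), 8(W), all W → L
n=16: reaches L-position 15 → W
n=17: only reaches 16(W), 14(W), 12(W), 10(W), all W → L
n=18: reaches L-position 17 → W
n=19: only reaches 18(W), 16(W), 14(W), 12(W), all W → L
n=20: reaches L-position 19 → W
n=21: only reaches 20(W), 18(W), 16(W), 14(W), all W → L
n=22: reaches L-position 21 → W
n=23: only reaches 22(W), 20(W), 18(W), 16(W), all W → L
n=24: reaches L-position 23 → W
n=25: only reaches 24(W), 22(W), 20(W), 18(W), all W → L
n=26: reaches L-position 25 → W
n=27: only reaches 26(W), 24(W), 22(W), 20(W), all W → L
n=28: reaches L-position 27 → W
n=29: only reaches 28(W), 26(W), 24(W), 22(W), all W → L
n=30: reaches L-position 29 → W
n=31: only reaches 30(W), 28(W), 26(W), 24(W), all W → L
Reading off the rows marked L gives the requested list; there are 16 such values of n.

1, 3, 5, 7, 9, 11, 13, 15, 17, 19, 21, 23, 25, 27, 29, 31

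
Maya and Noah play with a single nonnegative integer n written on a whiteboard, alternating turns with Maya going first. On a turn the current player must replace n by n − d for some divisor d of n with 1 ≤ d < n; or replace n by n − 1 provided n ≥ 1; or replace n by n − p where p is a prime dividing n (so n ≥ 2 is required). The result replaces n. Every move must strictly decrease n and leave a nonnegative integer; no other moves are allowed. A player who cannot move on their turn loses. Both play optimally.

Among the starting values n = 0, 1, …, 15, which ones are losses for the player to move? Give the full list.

0, 4, 9, 14

Compute win/loss labels from the base case upward. A position with no move is L. Any other position is W if it can reach an L in one move, else L.
n=0: no move → L
n=1: W (go to 0, an L position)
n=2: W (go to 0, an L position)
n=3: W (go to 0, an L position)
n=4: L (options 2(W), 3(W) are all W)
n=5: W (go to 0, an L position)
n=6: W (go to 4, an L position)
n=7: W (go to 0, an L position)
n=8: W (go to 4, an L position)
n=9: L (options 6(W), 8(W) are all W)
n=10: W (go to 9, an L position)
n=11: W (go to 0, an L position)
n=12: W (go to 9, an L position)
n=13: W (go to 0, an L position)
n=14: L (options 7(W), 12(W), 13(W) are all W)
n=15: W (go to 14, an L position)
The losing starting values of n are exactly the entries labelled L in this table (4 of them).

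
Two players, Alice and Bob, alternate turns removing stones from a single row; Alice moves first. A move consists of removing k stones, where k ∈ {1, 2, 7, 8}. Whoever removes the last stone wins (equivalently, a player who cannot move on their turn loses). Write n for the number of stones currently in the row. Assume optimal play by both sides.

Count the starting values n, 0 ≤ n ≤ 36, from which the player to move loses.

13

Use the standard recursion: the mover loses at a terminal position; elsewhere, the mover wins exactly when some move hands the opponent an L position.
n=0: no move → L
n=1: can move to 0, which is L ⇒ W
n=2: can move to 0, which is L ⇒ W
n=3: moves to 2(W), 1(W); every one is W ⇒ L
n=4: can move to 3, which is L ⇒ W
n=5: can move to 3, which is L ⇒ W
n=6: moves to 5(W), 4(W); every one is W ⇒ L
n=7: can move to 6, which is L ⇒ W
n=8: can move to 6, which is L ⇒ W
n=9: moves to 8(W), 7(W), 2(W), 1(W); every one is W ⇒ L
n=10: can move to 9, which is L ⇒ W
n=11: can move to 9, which is L ⇒ W
n=12: moves to 11(W), 10(W), 5(W), 4(W); every one is W ⇒ L
n=13: can move to 12, which is L ⇒ W
n=14: can move to 12, which is L ⇒ W
n=15: moves to 14(W), 13(W), 8(W), 7(W); every one is W ⇒ L
n=16: can move to 15, which is L ⇒ W
n=17: can move to 15, which is L ⇒ W
n=18: moves to 17(W), 16(W), 11(W), 10(W); every one is W ⇒ L
n=19: can move to 18, which is L ⇒ W
n=20: can move to 18, which is L ⇒ W
n=21: moves to 20(W), 19(W), 14(W), 13(W); every one is W ⇒ L
n=22: can move to 21, which is L ⇒ W
n=23: can move to 21, which is L ⇒ W
n=24: moves to 23(W), 22(W), 17(W), 16(W); every one is W ⇒ L
n=25: can move to 24, which is L ⇒ W
n=26: can move to 24, which is L ⇒ W
n=27: moves to 26(W), 25(W), 20(W), 19(W); every one is W ⇒ L
n=28: can move to 27, which is L ⇒ W
n=29: can move to 27, which is L ⇒ W
n=30: moves to 29(W), 28(W), 23(W), 22(W); every one is W ⇒ L
n=31: can move to 30, which is L ⇒ W
n=32: can move to 30, which is L ⇒ W
n=33: moves to 32(W), 31(W), 26(W), 25(W); every one is W ⇒ L
n=34: can move to 33, which is L ⇒ W
n=35: can move to 33, which is L ⇒ W
n=36: moves to 35(W), 34(W), 29(W), 28(W); every one is W ⇒ L
L entries with 0 ≤ n ≤ 36: n = 0, 3, 6, 9, 12, 15, 18, 21, 24, 27, 30, 33, 36; that makes 13.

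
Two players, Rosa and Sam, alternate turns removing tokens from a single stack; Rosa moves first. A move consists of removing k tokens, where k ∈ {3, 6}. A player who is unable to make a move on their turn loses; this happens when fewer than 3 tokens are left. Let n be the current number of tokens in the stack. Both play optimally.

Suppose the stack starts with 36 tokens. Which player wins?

Positions with no move are L. A position that does have a move is losing for the player to move precisely when every available move leads to a winning position for the opponent. Fill in the labels:
n=0: no move → L
n=1: no move → L
n=2: no move → L
n=3: →0(L), so W
n=4: →1(L), so W
n=5: →2(L), so W
n=6: →0(L), so W
n=7: →1(L), so W
n=8: →2(L), so W
n=9: →6(W), 3(W) — all W, so L
n=10: →7(W), 4(W) — all W, so L
n=11: →8(W), 5(W) — all W, so L
n=12: →9(L), so W
n=13: →10(L), so W
n=14: →11(L), so W
n=15: →9(L), so W
n=16: →10(L), so W
n=17: →11(L), so W
n=18: →15(W), 12(W) — all W, so L
n=19: →16(W), 13(W) — all W, so L
n=20: →17(W), 14(W) — all W, so L
n=21: →18(L), so W
n=22: →19(L), so W
n=23: →20(L), so W
n=24: →18(L), so W
n=25: →19(L), so W
n=26: →20(L), so W
n=27: →24(W), 21(W) — all W, so L
n=28: →25(W), 22(W) — all W, so L
n=29: →26(W), 23(W) — all W, so L
n=30: →27(L), so W
n=31: →28(L), so W
n=32: →29(L), so W
n=33: →27(L), so W
n=34: →28(L), so W
n=35: →29(L), so W
n=36: →33(W), 30(W) — all W, so L
The starting position 36 is L: whatever Rosa does, the opponent receives a W position.

Sam wins.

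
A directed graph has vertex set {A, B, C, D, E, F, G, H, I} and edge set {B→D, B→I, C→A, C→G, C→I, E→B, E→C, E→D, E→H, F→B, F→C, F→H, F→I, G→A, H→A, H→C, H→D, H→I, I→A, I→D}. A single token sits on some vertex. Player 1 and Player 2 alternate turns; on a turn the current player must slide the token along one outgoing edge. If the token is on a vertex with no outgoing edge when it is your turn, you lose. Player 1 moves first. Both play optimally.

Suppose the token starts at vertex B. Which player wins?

Use the standard recursion: the mover loses at a terminal position; elsewhere, the mover wins exactly when some move hands the opponent an L position.
Every edge goes from a vertex to one that appears earlier in the order A, D, I, B, G, C, H, F, E, so processing vertices in that order labels each vertex after all of its successors.
A: no outgoing edge → L
D: no outgoing edge → L
I: reaches L-position D → W
B: reaches L-position D → W
G: reaches L-position A → W
C: reaches L-position A → W
H: reaches L-position D → W
F: only reaches H(W), C(W), B(W), I(W), all W → L
E: reaches L-position D → W
From B Player 1 can move to D, reaching an L position.

Player 1 wins.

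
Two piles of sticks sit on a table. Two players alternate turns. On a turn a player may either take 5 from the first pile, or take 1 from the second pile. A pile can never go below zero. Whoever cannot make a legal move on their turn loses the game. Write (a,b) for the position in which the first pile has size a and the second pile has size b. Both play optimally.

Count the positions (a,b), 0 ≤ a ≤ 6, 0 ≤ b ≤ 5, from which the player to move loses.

Work bottom-up. With no move the player to move loses. Otherwise the position is W if at least one move leads to an L position for the opponent, and L if every move leads to a W.
Every move lowers a or b (never raises either), so fill the grid row by row in increasing a, and left to right within a row: each cell's successors are then already labelled.
      b=0  b=1  b=2  b=3  b=4  b=5
a=0:    L    W    L    W    L    W
a=1:    L    W    L    W    L    W
a=2:    L    W    L    W    L    W
a=3:    L    W    L    W    L    W
a=4:    L    W    L    W    L    W
a=5:    W    L    W    L    W    L
a=6:    W    L    W    L    W    L
Cells with no legal move (terminal, hence L): (0,0), (1,0), (2,0), (3,0), (4,0).
The remaining L cells, each justified by listing all of its moves:
(0,2): →(0,1)(W) only, which is W, so L
(0,4): →(0,3)(W) only, which is W, so L
(1,2): →(1,1)(W) only, which is W, so L
(1,4): →(1,3)(W) only, which is W, so L
(2,2): →(2,1)(W) only, which is W, so L
(2,4): →(2,3)(W) only, which is W, so L
(3,2): →(3,1)(W) only, which is W, so L
(3,4): →(3,3)(W) only, which is W, so L
(4,2): →(4,1)(W) only, which is W, so L
(4,4): →(4,3)(W) only, which is W, so L
(5,1): →(0,1)(W), (5,0)(W) — all W, so L
(5,3): →(0,3)(W), (5,2)(W) — all W, so L
(5,5): →(0,5)(W), (5,4)(W) — all W, so L
(6,1): →(1,1)(W), (6,0)(W) — all W, so L
(6,3): →(1,3)(W), (6,2)(W) — all W, so L
(6,5): →(1,5)(W), (6,4)(W) — all W, so L
Every other cell has at least one move into one of the L cells above, so it is W.
L cells per row: a=0: 3, a=1: 3, a=2: 3, a=3: 3, a=4: 3, a=5: 3, a=6: 3; total 21.

21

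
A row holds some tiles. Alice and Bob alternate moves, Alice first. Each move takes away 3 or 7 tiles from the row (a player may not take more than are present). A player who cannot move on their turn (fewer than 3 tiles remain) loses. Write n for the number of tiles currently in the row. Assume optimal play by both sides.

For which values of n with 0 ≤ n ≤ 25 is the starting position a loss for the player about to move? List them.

0, 1, 2, 6, 10, 11, 12, 16, 20, 21, 22

Classify positions by backward induction: terminal positions (no move available) are L. From any other position, the mover wins iff some move reaches an L.
n=0: no move → L
n=1: no move → L
n=2: no move → L
n=3: →0(L), so W
n=4: →1(L), so W
n=5: →2(L), so W
n=6: →3(W) only, which is W, so L
n=7: →0(L), so W
n=8: →1(L), so W
n=9: →6(L), so W
n=10: →7(W), 3(W) — all W, so L
n=11: →8(W), 4(W) — all W, so L
n=12: →9(W), 5(W) — all W, so L
n=13: →10(L), so W
n=14: →11(L), so W
n=15: →12(L), so W
n=16: →13(W), 9(W) — all W, so L
n=17: →10(L), so W
n=18: →11(L), so W
n=19: →16(L), so W
n=20: →17(W), 13(W) — all W, so L
n=21: →18(W), 14(W) — all W, so L
n=22: →19(W), 15(W) — all W, so L
n=23: →20(L), so W
n=24: →21(L), so W
n=25: →22(L), so W
The losing starting values of n are exactly the entries labelled L in this table (11 of them).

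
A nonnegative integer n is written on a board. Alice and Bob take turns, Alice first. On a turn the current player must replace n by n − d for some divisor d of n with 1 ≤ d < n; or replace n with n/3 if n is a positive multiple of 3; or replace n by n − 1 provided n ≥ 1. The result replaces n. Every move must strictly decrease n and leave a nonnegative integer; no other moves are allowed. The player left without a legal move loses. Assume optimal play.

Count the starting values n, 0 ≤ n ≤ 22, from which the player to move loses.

9

Use the standard recursion: the mover loses at a terminal position; elsewhere, the mover wins exactly when some move hands the opponent an L position.
n=0: no move → L
n=1: W (go to 0, an L position)
n=2: L (sole option 1(W) is W)
n=3: W (go to 2, an L position)
n=4: W (go to 2, an L position)
n=5: L (sole option 4(W) is W)
n=6: W (go to 2, an L position)
n=7: L (sole option 6(W) is W)
n=8: W (go to 7, an L position)
n=9: L (options 3(W), 6(W), 8(W) are all W)
n=10: W (go to 5, an L position)
n=11: L (sole option 10(W) is W)
n=12: W (go to 9, an L position)
n=13: L (sole option 12(W) is W)
n=14: W (go to 7, an L position)
n=15: W (go to 5, an L position)
n=16: L (options 8(W), 12(W), 14(W), 15(W) are all W)
n=17: W (go to 16, an L position)
n=18: W (go to 9, an L position)
n=19: L (sole option 18(W) is W)
n=20: W (go to 16, an L position)
n=21: W (go to 7, an L position)
n=22: W (go to 11, an L position)
L entries with 0 ≤ n ≤ 22: n = 0, 2, 5, 7, 9, 11, 13, 16, 19; that makes 9.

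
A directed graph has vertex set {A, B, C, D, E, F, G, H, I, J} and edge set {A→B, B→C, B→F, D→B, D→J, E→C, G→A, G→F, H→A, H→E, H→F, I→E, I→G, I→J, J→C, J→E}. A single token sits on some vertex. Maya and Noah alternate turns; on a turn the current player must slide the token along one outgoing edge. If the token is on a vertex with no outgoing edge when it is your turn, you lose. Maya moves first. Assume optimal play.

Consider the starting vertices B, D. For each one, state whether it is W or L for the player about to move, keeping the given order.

B: W, D: L

Positions with no move are L. A position that does have a move is losing for the player to move precisely when every available move leads to a winning position for the opponent. Fill in the labels:
Every edge goes from a vertex to one that appears earlier in the order C, F, B, A, E, J, H, G, I, D, so processing vertices in that order labels each vertex after all of its successors.
C: no outgoing edge → L
F: no outgoing edge → L
B: reaches L-position F → W
A: only reaches B(W), which is W → L
E: reaches L-position C → W
J: reaches L-position C → W
H: reaches L-position A → W
G: reaches L-position A → W
I: only reaches G(W), J(W), E(W), all W → L
D: only reaches J(W), B(W), all W → L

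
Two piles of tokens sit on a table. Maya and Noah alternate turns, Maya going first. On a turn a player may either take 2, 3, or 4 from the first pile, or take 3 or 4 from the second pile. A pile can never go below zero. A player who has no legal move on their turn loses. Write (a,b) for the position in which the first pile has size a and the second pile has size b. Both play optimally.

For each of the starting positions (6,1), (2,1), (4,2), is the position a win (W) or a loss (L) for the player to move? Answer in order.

Use the standard recursion: the mover loses at a terminal position; elsewhere, the mover wins exactly when some move hands the opponent an L position.
No move ever increases a pile, so every position that can arise here has a ≤ 6 and b ≤ 2; it is enough to label the cells with 0 ≤ a ≤ 6 and 0 ≤ b ≤ 2.
Every move lowers a or b (never raises either), so fill the grid row by row in increasing a, and left to right within a row: each cell's successors are then already labelled.
      b=0  b=1  b=2
a=0:    L    L    L
a=1:    L    L    L
a=2:    W    W    W
a=3:    W    W    W
a=4:    W    W    W
a=5:    W    W    W
a=6:    L    L    L
Cells with no legal move (terminal, hence L): (0,0), (0,1), (0,2), (1,0), (1,1), (1,2).
The remaining L cells, each justified by listing all of its moves:
(6,0): →(4,0)(W), (3,0)(W), (2,0)(W) — all W, so L
(6,1): →(4,1)(W), (3,1)(W), (2,1)(W) — all W, so L
(6,2): →(4,2)(W), (3,2)(W), (2,2)(W) — all W, so L
Every other cell has at least one move into one of the L cells above, so it is W.
(6,1): one of the L cells justified above, so L
(2,1): the move to (0,1) reaches an L cell, so W
(4,2): the move to (1,2) reaches an L cell, so W

(6,1): L, (2,1): W, (4,2): W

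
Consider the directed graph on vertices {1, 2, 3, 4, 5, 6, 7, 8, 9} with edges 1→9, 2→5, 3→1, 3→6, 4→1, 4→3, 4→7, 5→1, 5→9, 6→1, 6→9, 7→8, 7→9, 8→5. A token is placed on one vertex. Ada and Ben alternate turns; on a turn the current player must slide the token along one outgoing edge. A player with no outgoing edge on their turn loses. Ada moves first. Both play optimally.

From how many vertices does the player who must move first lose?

Positions with no move are L. A position that does have a move is losing for the player to move precisely when every available move leads to a winning position for the opponent. Fill in the labels:
Every edge goes from a vertex to one that appears earlier in the order 9, 1, 5, 2, 6, 8, 3, 7, 4, so processing vertices in that order labels each vertex after all of its successors.
9: no outgoing edge → L
1: reaches L-position 9 → W
5: reaches L-position 9 → W
2: only reaches 5(W), which is W → L
6: reaches L-position 9 → W
8: only reaches 5(W), which is W → L
3: only reaches 6(W), 1(W), all W → L
7: reaches L-position 8 → W
4: reaches L-position 3 → W
The L vertices are 2, 3, 8, 9; that is 4 in all.

4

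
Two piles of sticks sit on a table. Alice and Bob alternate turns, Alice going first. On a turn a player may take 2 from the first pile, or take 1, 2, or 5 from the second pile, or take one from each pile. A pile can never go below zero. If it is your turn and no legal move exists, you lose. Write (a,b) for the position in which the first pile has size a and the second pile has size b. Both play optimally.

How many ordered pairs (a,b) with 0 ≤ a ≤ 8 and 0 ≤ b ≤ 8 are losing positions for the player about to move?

Build the W/L table. Terminal = L. A non-terminal position is W if it has a move to some L; otherwise it is L.
Every move lowers a or b (never raises either), so fill the grid row by row in increasing a, and left to right within a row: each cell's successors are then already labelled.
      b=0  b=1  b=2  b=3  b=4  b=5  b=6  b=7  b=8
a=0:    L    W    W    L    W    W    L    W    W
a=1:    L    W    W    L    W    W    L    W    W
a=2:    W    W    L    W    W    L    W    W    L
a=3:    W    L    W    W    L    W    W    L    W
a=4:    L    W    W    L    W    W    L    W    W
a=5:    L    W    W    L    W    W    L    W    W
a=6:    W    W    L    W    W    L    W    W    L
a=7:    W    L    W    W    L    W    W    L    W
a=8:    L    W    W    L    W    W    L    W    W
Cells with no legal move (terminal, hence L): (0,0), (1,0).
The remaining L cells, each justified by listing all of its moves:
(0,3): moves to (0,2)(W), (0,1)(W); every one is W ⇒ L
(0,6): moves to (0,5)(W), (0,4)(W), (0,1)(W); every one is W ⇒ L
(1,3): moves to (1,2)(W), (1,1)(W), (0,2)(W); every one is W ⇒ L
(1,6): moves to (1,5)(W), (1,4)(W), (1,1)(W), (0,5)(W); every one is W ⇒ L
(2,2): moves to (0,2)(W), (2,1)(W), (2,0)(W), (1,1)(W); every one is W ⇒ L
(2,5): moves to (0,5)(W), (2,4)(W), (2,3)(W), (2,0)(W), (1,4)(W); every one is W ⇒ L
(2,8): moves to (0,8)(W), (2,7)(W), (2,6)(W), (2,3)(W), (1,7)(W); every one is W ⇒ L
(3,1): moves to (1,1)(W), (3,0)(W), (2,0)(W); every one is W ⇒ L
(3,4): moves to (1,4)(W), (3,3)(W), (3,2)(W), (2,3)(W); every one is W ⇒ L
(3,7): moves to (1,7)(W), (3,6)(W), (3,5)(W), (3,2)(W), (2,6)(W); every one is W ⇒ L
(4,0): the only move is to (2,0)(W), a W ⇒ L
(4,3): moves to (2,3)(W), (4,2)(W), (4,1)(W), (3,2)(W); every one is W ⇒ L
(4,6): moves to (2,6)(W), (4,5)(W), (4,4)(W), (4,1)(W), (3,5)(W); every one is W ⇒ L
(5,0): the only move is to (3,0)(W), a W ⇒ L
(5,3): moves to (3,3)(W), (5,2)(W), (5,1)(W), (4,2)(W); every one is W ⇒ L
(5,6): moves to (3,6)(W), (5,5)(W), (5,4)(W), (5,1)(W), (4,5)(W); every one is W ⇒ L
(6,2): moves to (4,2)(W), (6,1)(W), (6,0)(W), (5,1)(W); every one is W ⇒ L
(6,5): moves to (4,5)(W), (6,4)(W), (6,3)(W), (6,0)(W), (5,4)(W); every one is W ⇒ L
(6,8): moves to (4,8)(W), (6,7)(W), (6,6)(W), (6,3)(W), (5,7)(W); every one is W ⇒ L
(7,1): moves to (5,1)(W), (7,0)(W), (6,0)(W); every one is W ⇒ L
(7,4): moves to (5,4)(W), (7,3)(W), (7,2)(W), (6,3)(W); every one is W ⇒ L
(7,7): moves to (5,7)(W), (7,6)(W), (7,5)(W), (7,2)(W), (6,6)(W); every one is W ⇒ L
(8,0): the only move is to (6,0)(W), a W ⇒ L
(8,3): moves to (6,3)(W), (8,2)(W), (8,1)(W), (7,2)(W); every one is W ⇒ L
(8,6): moves to (6,6)(W), (8,5)(W), (8,4)(W), (8,1)(W), (7,5)(W); every one is W ⇒ L
Every other cell has at least one move into one of the L cells above, so it is W.
L cells per row: a=0: 3, a=1: 3, a=2: 3, a=3: 3, a=4: 3, a=5: 3, a=6: 3, a=7: 3, a=8: 3; total 27.

27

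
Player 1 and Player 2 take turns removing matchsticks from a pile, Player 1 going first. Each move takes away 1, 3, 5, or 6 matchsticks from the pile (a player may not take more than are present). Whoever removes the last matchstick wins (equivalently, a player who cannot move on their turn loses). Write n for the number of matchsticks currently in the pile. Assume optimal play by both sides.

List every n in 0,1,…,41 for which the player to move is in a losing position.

Positions with no move are L. A position that does have a move is losing for the player to move precisely when every available move leads to a winning position for the opponent. Fill in the labels:
n=0: no move → L
n=1: reaches L-position 0 → W
n=2: only reaches 1(W), which is W → L
n=3: reaches L-position 2 → W
n=4: only reaches 3(W), 1(W), all W → L
n=5: reaches L-position 4 → W
n=6: reaches L-position 0 → W
n=7: reaches L-position 4 → W
n=8: reaches L-position 2 → W
n=9: reaches L-position 4 → W
n=10: reaches L-position 4 → W
n=11: only reaches 10(W), 8(W), 6(W), 5(W), all W → L
n=12: reaches L-position 11 → W
n=13: only reaches 12(W), 10(W), 8(W), 7(W), all W → L
n=14: reaches L-position 13 → W
n=15: only reaches 14(W), 12(W), 10(W), 9(W), all W → L
n=16: reaches L-position 15 → W
n=17: reaches L-position 11 → W
n=18: reaches L-position 15 → W
n=19: reaches L-position 13 → W
n=20: reaches L-position 15 → W
n=21: reaches L-position 15 → W
n=22: only reaches 21(W), 19(W), 17(W), 16(W), all W → L
n=23: reaches L-position 22 → W
n=24: only reaches 23(W), 21(W), 19(W), 18(W), all W → L
n=25: reaches L-position 24 → W
n=26: only reaches 25(W), 23(W), 21(W), 20(W), all W → L
n=27: reaches L-position 26 → W
n=28: reaches L-position 22 → W
n=29: reaches L-position 26 → W
n=30: reaches L-position 24 → W
n=31: reaches L-position 26 → W
n=32: reaches L-position 26 → W
n=33: only reaches 32(W), 30(W), 28(W), 27(W), all W → L
n=34: reaches L-position 33 → W
n=35: only reaches 34(W), 32(W), 30(W), 29(W), all W → L
n=36: reaches L-position 35 → W
n=37: only reaches 36(W), 34(W), 32(W), 31(W), all W → L
n=38: reaches L-position 37 → W
n=39: reaches L-position 33 → W
n=40: reaches L-position 37 → W
n=41: reaches L-position 35 → W
Reading off the rows marked L gives the requested list; there are 12 such values of n.

0, 2, 4, 11, 13, 15, 22, 24, 26, 33, 35, 37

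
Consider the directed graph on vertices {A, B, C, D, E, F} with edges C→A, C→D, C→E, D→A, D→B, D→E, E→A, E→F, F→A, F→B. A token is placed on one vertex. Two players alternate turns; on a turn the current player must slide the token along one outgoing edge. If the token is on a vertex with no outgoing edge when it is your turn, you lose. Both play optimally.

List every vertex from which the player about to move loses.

Classify positions by backward induction: terminal positions (no move available) are L. From any other position, the mover wins iff some move reaches an L.
Every edge goes from a vertex to one that appears earlier in the order B, A, F, E, D, C, so processing vertices in that order labels each vertex after all of its successors.
B: no outgoing edge → L
A: no outgoing edge → L
F: can move to A, which is L ⇒ W
E: can move to A, which is L ⇒ W
D: can move to A, which is L ⇒ W
C: can move to A, which is L ⇒ W
Reading off the rows marked L gives the requested list; there are 2 such vertices.

A, B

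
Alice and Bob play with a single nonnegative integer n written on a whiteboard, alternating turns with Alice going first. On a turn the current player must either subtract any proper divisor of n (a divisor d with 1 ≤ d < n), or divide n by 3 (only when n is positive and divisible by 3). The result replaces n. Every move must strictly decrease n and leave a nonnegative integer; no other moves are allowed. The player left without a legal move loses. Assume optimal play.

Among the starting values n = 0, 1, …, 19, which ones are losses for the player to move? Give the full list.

0, 1, 4, 7, 9, 11, 13, 15, 17, 19

Classify positions by backward induction: terminal positions (no move available) are L. From any other position, the mover wins iff some move reaches an L.
n=0: no move → L
n=1: no move → L
n=2: reaches L-position 1 → W
n=3: reaches L-position 1 → W
n=4: only reaches 2(W), 3(W), all W → L
n=5: reaches L-position 4 → W
n=6: reaches L-position 4 → W
n=7: only reaches 6(W), which is W → L
n=8: reaches L-position 4 → W
n=9: only reaches 3(W), 6(W), 8(W), all W → L
n=10: reaches L-position 9 → W
n=11: only reaches 10(W), which is W → L
n=12: reaches L-position 4 → W
n=13: only reaches 12(W), which is W → L
n=14: reaches L-position 7 → W
n=15: only reaches 5(W), 10(W), 12(W), 14(W), all W → L
n=16: reaches L-position 15 → W
n=17: only reaches 16(W), which is W → L
n=18: reaches L-position 9 → W
n=19: only reaches 18(W), which is W → L
The losing starting values of n are exactly the entries labelled L in this table (10 of them).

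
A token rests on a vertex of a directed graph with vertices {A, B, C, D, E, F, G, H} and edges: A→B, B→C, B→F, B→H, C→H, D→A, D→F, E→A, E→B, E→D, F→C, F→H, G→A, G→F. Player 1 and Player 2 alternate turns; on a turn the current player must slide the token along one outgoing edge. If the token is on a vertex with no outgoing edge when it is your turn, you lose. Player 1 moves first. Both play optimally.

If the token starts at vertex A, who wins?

Classify positions by backward induction: terminal positions (no move available) are L. From any other position, the mover wins iff some move reaches an L.
Every edge goes from a vertex to one that appears earlier in the order H, C, F, B, A, D, E, G, so processing vertices in that order labels each vertex after all of its successors.
H: no outgoing edge → L
C: can move to H, which is L ⇒ W
F: can move to H, which is L ⇒ W
B: can move to H, which is L ⇒ W
A: the only move is to B(W), a W ⇒ L
D: can move to A, which is L ⇒ W
E: can move to A, which is L ⇒ W
G: can move to A, which is L ⇒ W
The starting position A is L: whatever Player 1 does, the opponent receives a W position.

Player 2 wins.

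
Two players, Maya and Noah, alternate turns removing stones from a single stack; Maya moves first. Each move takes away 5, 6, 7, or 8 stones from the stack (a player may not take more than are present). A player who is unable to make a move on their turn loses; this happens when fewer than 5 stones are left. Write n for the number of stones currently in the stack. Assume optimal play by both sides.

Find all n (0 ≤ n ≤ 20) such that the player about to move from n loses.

0, 1, 2, 3, 4, 13, 14, 15, 16, 17

Label each position W (a win for the player to move) or L (a loss). A position with no legal move is L; any other position is W exactly when some move reaches an L, and L when every move reaches a W.
n=0: no move → L
n=1: no move → L
n=2: no move → L
n=3: no move → L
n=4: no move → L
n=5: W (go to 0, an L position)
n=6: W (go to 1, an L position)
n=7: W (go to 2, an L position)
n=8: W (go to 3, an L position)
n=9: W (go to 4, an L position)
n=10: W (go to 4, an L position)
n=11: W (go to 4, an L position)
n=12: W (go to 4, an L position)
n=13: L (options 8(W), 7(W), 6(W), 5(W) are all W)
n=14: L (options 9(W), 8(W), 7(W), 6(W) are all W)
n=15: L (options 10(W), 9(W), 8(W), 7(W) are all W)
n=16: L (options 11(W), 10(W), 9(W), 8(W) are all W)
n=17: L (options 12(W), 11(W), 10(W), 9(W) are all W)
n=18: W (go to 13, an L position)
n=19: W (go to 14, an L position)
n=20: W (go to 15, an L position)
The losing starting values of n are exactly the entries labelled L in this table (10 of them).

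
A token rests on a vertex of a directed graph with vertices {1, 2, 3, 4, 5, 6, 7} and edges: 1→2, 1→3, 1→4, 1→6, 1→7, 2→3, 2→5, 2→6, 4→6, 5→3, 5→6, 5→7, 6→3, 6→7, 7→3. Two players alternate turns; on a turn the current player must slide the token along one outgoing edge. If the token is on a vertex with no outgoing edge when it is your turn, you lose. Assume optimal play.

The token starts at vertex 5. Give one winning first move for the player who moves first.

Positions with no move are L. A position that does have a move is losing for the player to move precisely when every available move leads to a winning position for the opponent. Fill in the labels:
Every edge goes from a vertex to one that appears earlier in the order 3, 7, 6, 5, 2, 4, 1, so processing vertices in that order labels each vertex after all of its successors.
3: no outgoing edge → L
7: reaches L-position 3 → W
6: reaches L-position 3 → W
5: reaches L-position 3 → W
2: reaches L-position 3 → W
4: only reaches 6(W), which is W → L
1: reaches L-position 4 → W
From 5, the L positions reachable in one move are: 3.

Move to 3.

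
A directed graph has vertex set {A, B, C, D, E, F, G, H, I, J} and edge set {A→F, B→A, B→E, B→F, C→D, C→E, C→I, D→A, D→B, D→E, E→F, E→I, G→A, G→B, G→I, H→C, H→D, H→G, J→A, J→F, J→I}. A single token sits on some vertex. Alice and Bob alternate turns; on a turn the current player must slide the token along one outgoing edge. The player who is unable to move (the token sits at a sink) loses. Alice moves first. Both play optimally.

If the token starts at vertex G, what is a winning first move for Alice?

Move to I.

Classify positions by backward induction: terminal positions (no move available) are L. From any other position, the mover wins iff some move reaches an L.
Every edge goes from a vertex to one that appears earlier in the order F, I, A, J, E, B, G, D, C, H, so processing vertices in that order labels each vertex after all of its successors.
F: no outgoing edge → L
I: no outgoing edge → L
A: →F(L), so W
J: →I(L), so W
E: →I(L), so W
B: →F(L), so W
G: →I(L), so W
D: →B(W), E(W), A(W) — all W, so L
C: →D(L), so W
H: →D(L), so W
From G, the L positions reachable in one move are: I.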